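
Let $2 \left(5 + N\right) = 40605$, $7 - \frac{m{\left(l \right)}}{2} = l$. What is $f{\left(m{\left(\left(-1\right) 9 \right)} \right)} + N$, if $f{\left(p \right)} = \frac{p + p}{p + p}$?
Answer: $\frac{40597}{2} \approx 20299.0$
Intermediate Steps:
$m{\left(l \right)} = 14 - 2 l$
$f{\left(p \right)} = 1$ ($f{\left(p \right)} = \frac{2 p}{2 p} = 2 p \frac{1}{2 p} = 1$)
$N = \frac{40595}{2}$ ($N = -5 + \frac{1}{2} \cdot 40605 = -5 + \frac{40605}{2} = \frac{40595}{2} \approx 20298.0$)
$f{\left(m{\left(\left(-1\right) 9 \right)} \right)} + N = 1 + \frac{40595}{2} = \frac{40597}{2}$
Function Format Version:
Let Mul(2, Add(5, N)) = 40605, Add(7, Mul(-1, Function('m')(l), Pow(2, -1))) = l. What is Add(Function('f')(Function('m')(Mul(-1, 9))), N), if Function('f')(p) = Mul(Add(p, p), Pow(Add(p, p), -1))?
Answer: Rational(40597, 2) ≈ 20299.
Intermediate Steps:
Function('m')(l) = Add(14, Mul(-2, l))
Function('f')(p) = 1 (Function('f')(p) = Mul(Mul(2, p), Pow(Mul(2, p), -1)) = Mul(Mul(2, p), Mul(Rational(1, 2), Pow(p, -1))) = 1)
N = Rational(40595, 2) (N = Add(-5, Mul(Rational(1, 2), 40605)) = Add(-5, Rational(40605, 2)) = Rational(40595, 2) ≈ 20298.)
Add(Function('f')(Function('m')(Mul(-1, 9))), N) = Add(1, Rational(40595, 2)) = Rational(40597, 2)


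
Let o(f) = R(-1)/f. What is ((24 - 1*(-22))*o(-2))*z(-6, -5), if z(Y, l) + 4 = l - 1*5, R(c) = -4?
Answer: -1288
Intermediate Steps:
z(Y, l) = -9 + l (z(Y, l) = -4 + (l - 1*5) = -4 + (l - 5) = -4 + (-5 + l) = -9 + l)
o(f) = -4/f
((24 - 1*(-22))*o(-2))*z(-6, -5) = ((24 - 1*(-22))*(-4/(-2)))*(-9 - 5) = ((24 + 22)*(-4*(-1/2)))*(-14) = (46*2)*(-14) = 92*(-14) = -1288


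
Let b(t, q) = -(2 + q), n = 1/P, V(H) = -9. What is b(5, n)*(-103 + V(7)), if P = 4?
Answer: 252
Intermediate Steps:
n = ¼ (n = 1/4 = 1*(¼) = ¼ ≈ 0.25000)
b(t, q) = -2 - q
b(5, n)*(-103 + V(7)) = (-2 - 1*¼)*(-103 - 9) = (-2 - ¼)*(-112) = -9/4*(-112) = 252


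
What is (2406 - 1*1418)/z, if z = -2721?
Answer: -988/2721 ≈ -0.36310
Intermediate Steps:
(2406 - 1*1418)/z = (2406 - 1*1418)/(-2721) = (2406 - 1418)*(-1/2721) = 988*(-1/2721) = -988/2721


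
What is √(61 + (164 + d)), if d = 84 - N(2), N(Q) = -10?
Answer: √319 ≈ 17.861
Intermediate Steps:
d = 94 (d = 84 - 1*(-10) = 84 + 10 = 94)
√(61 + (164 + d)) = √(61 + (164 + 94)) = √(61 + 258) = √319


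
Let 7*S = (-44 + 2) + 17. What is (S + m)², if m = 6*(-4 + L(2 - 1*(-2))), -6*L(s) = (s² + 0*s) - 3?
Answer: 80656/49 ≈ 1646.0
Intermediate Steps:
L(s) = ½ - s²/6 (L(s) = -((s² + 0*s) - 3)/6 = -((s² + 0) - 3)/6 = -(s² - 3)/6 = -(-3 + s²)/6 = ½ - s²/6)
m = -37 (m = 6*(-4 + (½ - (2 - 1*(-2))²/6)) = 6*(-4 + (½ - (2 + 2)²/6)) = 6*(-4 + (½ - ⅙*4²)) = 6*(-4 + (½ - ⅙*16)) = 6*(-4 + (½ - 8/3)) = 6*(-4 - 13/6) = 6*(-37/6) = -37)
S = -25/7 (S = ((-44 + 2) + 17)/7 = (-42 + 17)/7 = (⅐)*(-25) = -25/7 ≈ -3.5714)
(S + m)² = (-25/7 - 37)² = (-284/7)² = 80656/49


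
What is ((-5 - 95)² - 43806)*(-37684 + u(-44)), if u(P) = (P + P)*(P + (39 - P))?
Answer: 1389967496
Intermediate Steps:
u(P) = 78*P (u(P) = (2*P)*39 = 78*P)
((-5 - 95)² - 43806)*(-37684 + u(-44)) = ((-5 - 95)² - 43806)*(-37684 + 78*(-44)) = ((-100)² - 43806)*(-37684 - 3432) = (10000 - 43806)*(-41116) = -33806*(-41116) = 1389967496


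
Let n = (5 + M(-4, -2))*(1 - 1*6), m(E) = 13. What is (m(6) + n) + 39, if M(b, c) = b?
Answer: 47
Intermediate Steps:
n = -5 (n = (5 - 4)*(1 - 1*6) = 1*(1 - 6) = 1*(-5) = -5)
(m(6) + n) + 39 = (13 - 5) + 39 = 8 + 39 = 47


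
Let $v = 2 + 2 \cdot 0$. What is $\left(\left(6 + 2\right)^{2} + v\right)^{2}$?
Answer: $4356$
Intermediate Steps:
$v = 2$ ($v = 2 + 0 = 2$)
$\left(\left(6 + 2\right)^{2} + v\right)^{2} = \left(\left(6 + 2\right)^{2} + 2\right)^{2} = \left(8^{2} + 2\right)^{2} = \left(64 + 2\right)^{2} = 66^{2} = 4356$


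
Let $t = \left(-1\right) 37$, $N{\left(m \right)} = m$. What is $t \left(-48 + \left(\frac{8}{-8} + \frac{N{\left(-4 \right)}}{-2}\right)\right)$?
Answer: $1739$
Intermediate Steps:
$t = -37$
$t \left(-48 + \left(\frac{8}{-8} + \frac{N{\left(-4 \right)}}{-2}\right)\right) = - 37 \left(-48 + \left(\frac{8}{-8} - \frac{4}{-2}\right)\right) = - 37 \left(-48 + \left(8 \left(- \frac{1}{8}\right) - -2\right)\right) = - 37 \left(-48 + \left(-1 + 2\right)\right) = - 37 \left(-48 + 1\right) = \left(-37\right) \left(-47\right) = 1739$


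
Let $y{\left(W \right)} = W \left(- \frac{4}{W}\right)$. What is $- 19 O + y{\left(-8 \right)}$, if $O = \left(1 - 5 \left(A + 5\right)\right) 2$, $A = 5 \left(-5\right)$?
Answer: $-3842$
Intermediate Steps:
$A = -25$
$y{\left(W \right)} = -4$
$O = 202$ ($O = \left(1 - 5 \left(-25 + 5\right)\right) 2 = \left(1 - -100\right) 2 = \left(1 + 100\right) 2 = 101 \cdot 2 = 202$)
$- 19 O + y{\left(-8 \right)} = \left(-19\right) 202 - 4 = -3838 - 4 = -3842$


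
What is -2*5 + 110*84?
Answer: 9230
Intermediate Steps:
-2*5 + 110*84 = -10 + 9240 = 9230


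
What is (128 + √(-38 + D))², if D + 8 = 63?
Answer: (128 + √17)² ≈ 17457.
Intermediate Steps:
D = 55 (D = -8 + 63 = 55)
(128 + √(-38 + D))² = (128 + √(-38 + 55))² = (128 + √17)²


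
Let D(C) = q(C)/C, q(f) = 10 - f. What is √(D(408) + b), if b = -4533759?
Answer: I*√47169238785/102 ≈ 2129.3*I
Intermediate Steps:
D(C) = (10 - C)/C
√(D(408) + b) = √((10 - 1*408)/408 - 4533759) = √((10 - 408)/408 - 4533759) = √((1/408)*(-398) - 4533759) = √(-199/204 - 4533759) = √(-924887035/204) = I*√47169238785/102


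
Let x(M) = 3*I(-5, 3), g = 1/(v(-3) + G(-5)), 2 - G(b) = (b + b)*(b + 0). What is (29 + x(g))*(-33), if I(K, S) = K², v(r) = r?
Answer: -3432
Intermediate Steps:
G(b) = 2 - 2*b² (G(b) = 2 - (b + b)*(b + 0) = 2 - 2*b*b = 2 - 2*b²)
g = -1/51 (g = 1/(-3 + (2 - 2*(-5)²)) = 1/(-3 + (2 - 2*25)) = 1/(-3 + (2 - 50)) = 1/(-3 - 48) = 1/(-51) = -1/51 ≈ -0.019608)
x(M) = 75 (x(M) = 3*(-5)² = 3*25 = 75)
(29 + x(g))*(-33) = (29 + 75)*(-33) = 104*(-33) = -3432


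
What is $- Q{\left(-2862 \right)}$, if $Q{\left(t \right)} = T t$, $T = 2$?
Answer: $5724$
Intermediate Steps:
$Q{\left(t \right)} = 2 t$
$- Q{\left(-2862 \right)} = - 2 \left(-2862\right) = \left(-1\right) \left(-5724\right) = 5724$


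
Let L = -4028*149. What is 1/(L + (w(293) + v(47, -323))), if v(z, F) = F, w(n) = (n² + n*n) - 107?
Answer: -1/428904 ≈ -2.3315e-6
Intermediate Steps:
w(n) = -107 + 2*n² (w(n) = (n² + n²) - 107 = 2*n² - 107 = -107 + 2*n²)
L = -600172
1/(L + (w(293) + v(47, -323))) = 1/(-600172 + ((-107 + 2*293²) - 323)) = 1/(-600172 + ((-107 + 2*85849) - 323)) = 1/(-600172 + ((-107 + 171698) - 323)) = 1/(-600172 + (171591 - 323)) = 1/(-600172 + 171268) = 1/(-428904) = -1/428904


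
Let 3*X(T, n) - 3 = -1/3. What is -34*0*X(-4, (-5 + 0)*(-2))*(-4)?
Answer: 0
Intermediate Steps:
X(T, n) = 8/9 (X(T, n) = 1 + (-1/3)/3 = 1 + (-1*⅓)/3 = 1 + (⅓)*(-⅓) = 1 - ⅑ = 8/9)
-34*0*X(-4, (-5 + 0)*(-2))*(-4) = -34*0*(8/9)*(-4) = -0*(-4) = -34*0 = 0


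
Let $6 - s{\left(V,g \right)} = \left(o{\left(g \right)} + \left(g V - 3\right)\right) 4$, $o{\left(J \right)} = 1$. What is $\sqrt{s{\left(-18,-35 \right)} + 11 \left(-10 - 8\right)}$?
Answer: $52 i \approx 52.0 i$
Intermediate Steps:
$s{\left(V,g \right)} = 14 - 4 V g$ ($s{\left(V,g \right)} = 6 - \left(1 + \left(g V - 3\right)\right) 4 = 6 - \left(1 + \left(V g - 3\right)\right) 4 = 6 - \left(1 + \left(-3 + V g\right)\right) 4 = 6 - \left(-2 + V g\right) 4 = 6 - \left(-8 + 4 V g\right) = 14 - 4 V g$)
$\sqrt{s{\left(-18,-35 \right)} + 11 \left(-10 - 8\right)} = \sqrt{\left(14 - \left(-72\right) \left(-35\right)\right) + 11 \left(-10 - 8\right)} = \sqrt{\left(14 - 2520\right) + 11 \left(-18\right)} = \sqrt{-2506 - 198} = \sqrt{-2704} = 52 i$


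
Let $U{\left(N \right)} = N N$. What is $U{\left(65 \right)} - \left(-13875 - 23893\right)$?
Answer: $41993$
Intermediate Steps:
$U{\left(N \right)} = N^{2}$
$U{\left(65 \right)} - \left(-13875 - 23893\right) = 65^{2} - \left(-13875 - 23893\right) = 4225 - -37768 = 4225 + 37768 = 41993$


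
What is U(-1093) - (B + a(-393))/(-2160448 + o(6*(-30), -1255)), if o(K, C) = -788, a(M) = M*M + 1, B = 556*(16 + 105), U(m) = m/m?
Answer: 1191481/1080618 ≈ 1.1026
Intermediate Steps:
U(m) = 1
B = 67276 (B = 556*121 = 67276)
a(M) = 1 + M**2 (a(M) = M**2 + 1 = 1 + M**2)
U(-1093) - (B + a(-393))/(-2160448 + o(6*(-30), -1255)) = 1 - (67276 + (1 + (-393)**2))/(-2160448 - 788) = 1 - (67276 + (1 + 154449))/(-2161236) = 1 - (67276 + 154450)*(-1)/2161236 = 1 - 221726*(-1)/2161236 = 1 - 1*(-110863/1080618) = 1 + 110863/1080618 = 1191481/1080618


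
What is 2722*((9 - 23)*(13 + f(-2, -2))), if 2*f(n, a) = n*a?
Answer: -571620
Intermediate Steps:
f(n, a) = a*n/2 (f(n, a) = (n*a)/2 = (a*n)/2 = a*n/2)
2722*((9 - 23)*(13 + f(-2, -2))) = 2722*((9 - 23)*(13 + (½)*(-2)*(-2))) = 2722*(-14*(13 + 2)) = 2722*(-14*15) = 2722*(-210) = -571620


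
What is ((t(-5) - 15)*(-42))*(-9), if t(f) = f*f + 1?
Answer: 4158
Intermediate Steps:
t(f) = 1 + f**2 (t(f) = f**2 + 1 = 1 + f**2)
((t(-5) - 15)*(-42))*(-9) = (((1 + (-5)**2) - 15)*(-42))*(-9) = (((1 + 25) - 15)*(-42))*(-9) = ((26 - 15)*(-42))*(-9) = (11*(-42))*(-9) = -462*(-9) = 4158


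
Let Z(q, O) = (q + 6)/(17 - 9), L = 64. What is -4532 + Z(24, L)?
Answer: -18113/4 ≈ -4528.3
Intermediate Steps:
Z(q, O) = ¾ + q/8 (Z(q, O) = (6 + q)/8 = (6 + q)*(⅛) = ¾ + q/8)
-4532 + Z(24, L) = -4532 + (¾ + (⅛)*24) = -4532 + (¾ + 3) = -4532 + 15/4 = -18113/4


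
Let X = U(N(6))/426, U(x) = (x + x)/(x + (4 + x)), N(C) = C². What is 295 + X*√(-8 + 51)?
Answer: 295 + 3*√43/1349 ≈ 295.01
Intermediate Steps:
U(x) = 2*x/(4 + 2*x) (U(x) = (2*x)/(4 + 2*x) = 2*x/(4 + 2*x))
X = 3/1349 (X = (6²/(2 + 6²))/426 = (36/(2 + 36))*(1/426) = (36/38)*(1/426) = (36*(1/38))*(1/426) = (18/19)*(1/426) = 3/1349 ≈ 0.0022239)
295 + X*√(-8 + 51) = 295 + 3*√(-8 + 51)/1349 = 295 + 3*√43/1349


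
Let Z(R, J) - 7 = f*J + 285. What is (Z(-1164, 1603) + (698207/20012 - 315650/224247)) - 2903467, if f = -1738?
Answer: -25530830462410867/4487630964 ≈ -5.6892e+6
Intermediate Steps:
Z(R, J) = 292 - 1738*J (Z(R, J) = 7 + (-1738*J + 285) = 7 + (285 - 1738*J) = 292 - 1738*J)
(Z(-1164, 1603) + (698207/20012 - 315650/224247)) - 2903467 = ((292 - 1738*1603) + (698207/20012 - 315650/224247)) - 2903467 = ((292 - 2786014) + (698207*(1/20012) - 315650*1/224247)) - 2903467 = (-2785722 + (698207/20012 - 315650/224247)) - 2903467 = (-2785722 + 150254037329/4487630964) - 2903467 = -12501142050258679/4487630964 - 2903467 = -25530830462410867/4487630964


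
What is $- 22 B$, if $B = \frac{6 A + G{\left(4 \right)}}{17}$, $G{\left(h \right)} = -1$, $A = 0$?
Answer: $\frac{22}{17} \approx 1.2941$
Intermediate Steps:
$B = - \frac{1}{17}$ ($B = \frac{6 \cdot 0 - 1}{17} = \left(0 - 1\right) \frac{1}{17} = \left(-1\right) \frac{1}{17} = - \frac{1}{17} \approx -0.058824$)
$- 22 B = \left(-22\right) \left(- \frac{1}{17}\right) = \frac{22}{17}$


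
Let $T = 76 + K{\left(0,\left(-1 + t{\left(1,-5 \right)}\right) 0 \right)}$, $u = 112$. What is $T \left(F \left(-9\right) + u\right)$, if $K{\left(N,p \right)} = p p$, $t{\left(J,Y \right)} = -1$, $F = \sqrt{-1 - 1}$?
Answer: $8512 - 684 i \sqrt{2} \approx 8512.0 - 967.32 i$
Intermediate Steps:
$F = i \sqrt{2}$ ($F = \sqrt{-2} = i \sqrt{2} \approx 1.4142 i$)
$K{\left(N,p \right)} = p^{2}$
$T = 76$ ($T = 76 + \left(\left(-1 - 1\right) 0\right)^{2} = 76 + \left(\left(-2\right) 0\right)^{2} = 76 + 0^{2} = 76 + 0 = 76$)
$T \left(F \left(-9\right) + u\right) = 76 \left(i \sqrt{2} \left(-9\right) + 112\right) = 76 \left(- 9 i \sqrt{2} + 112\right) = 76 \left(112 - 9 i \sqrt{2}\right) = 8512 - 684 i \sqrt{2}$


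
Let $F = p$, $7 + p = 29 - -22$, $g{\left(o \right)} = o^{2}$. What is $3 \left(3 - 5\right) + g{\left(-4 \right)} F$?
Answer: $698$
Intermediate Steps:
$p = 44$ ($p = -7 + \left(29 - -22\right) = -7 + \left(29 + 22\right) = -7 + 51 = 44$)
$F = 44$
$3 \left(3 - 5\right) + g{\left(-4 \right)} F = 3 \left(3 - 5\right) + \left(-4\right)^{2} \cdot 44 = 3 \left(-2\right) + 16 \cdot 44 = -6 + 704 = 698$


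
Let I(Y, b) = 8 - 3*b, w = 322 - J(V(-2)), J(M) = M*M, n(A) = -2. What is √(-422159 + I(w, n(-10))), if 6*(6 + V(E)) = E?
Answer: 3*I*√46905 ≈ 649.73*I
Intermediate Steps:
V(E) = -6 + E/6
J(M) = M²
w = 2537/9 (w = 322 - (-6 + (⅙)*(-2))² = 322 - (-6 - ⅓)² = 322 - (-19/3)² = 322 - 1*361/9 = 322 - 361/9 = 2537/9 ≈ 281.89)
√(-422159 + I(w, n(-10))) = √(-422159 + (8 - 3*(-2))) = √(-422159 + (8 + 6)) = √(-422159 + 14) = √(-422145) = 3*I*√46905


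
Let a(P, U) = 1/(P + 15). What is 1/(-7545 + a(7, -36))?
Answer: -22/165989 ≈ -0.00013254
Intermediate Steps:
a(P, U) = 1/(15 + P)
1/(-7545 + a(7, -36)) = 1/(-7545 + 1/(15 + 7)) = 1/(-7545 + 1/22) = 1/(-165989/22) = -22/165989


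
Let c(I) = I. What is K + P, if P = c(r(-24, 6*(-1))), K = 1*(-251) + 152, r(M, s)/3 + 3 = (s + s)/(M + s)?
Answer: -534/5 ≈ -106.80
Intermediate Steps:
r(M, s) = -9 + 6*s/(M + s) (r(M, s) = -9 + 3*((s + s)/(M + s)) = -9 + 3*((2*s)/(M + s)) = -9 + 3*(2*s/(M + s)) = -9 + 6*s/(M + s))
K = -99 (K = -251 + 152 = -99)
P = -39/5 (P = 3*(-6*(-1) - 3*(-24))/(-24 + 6*(-1)) = 3*(-1*(-6) + 72)/(-24 - 6) = 3*(6 + 72)/(-30) = 3*(-1/30)*78 = -39/5 ≈ -7.8000)
K + P = -99 - 39/5 = -534/5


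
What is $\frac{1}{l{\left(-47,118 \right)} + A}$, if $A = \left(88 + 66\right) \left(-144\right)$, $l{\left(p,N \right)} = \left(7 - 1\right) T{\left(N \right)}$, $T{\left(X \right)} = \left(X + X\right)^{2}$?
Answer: $\frac{1}{312000} \approx 3.2051 \cdot 10^{-6}$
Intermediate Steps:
$T{\left(X \right)} = 4 X^{2}$ ($T{\left(X \right)} = \left(2 X\right)^{2} = 4 X^{2}$)
$l{\left(p,N \right)} = 24 N^{2}$ ($l{\left(p,N \right)} = \left(7 - 1\right) 4 N^{2} = 6 \cdot 4 N^{2} = 24 N^{2}$)
$A = -22176$ ($A = 154 \left(-144\right) = -22176$)
$\frac{1}{l{\left(-47,118 \right)} + A} = \frac{1}{24 \cdot 118^{2} - 22176} = \frac{1}{24 \cdot 13924 - 22176} = \frac{1}{334176 - 22176} = \frac{1}{312000}$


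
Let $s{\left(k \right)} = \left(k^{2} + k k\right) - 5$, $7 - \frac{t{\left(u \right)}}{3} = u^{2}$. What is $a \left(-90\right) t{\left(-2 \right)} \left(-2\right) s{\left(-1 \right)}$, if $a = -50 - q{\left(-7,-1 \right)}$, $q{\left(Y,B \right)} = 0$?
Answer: $243000$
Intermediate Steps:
$t{\left(u \right)} = 21 - 3 u^{2}$
$a = -50$ ($a = -50 - 0 = -50 + 0 = -50$)
$s{\left(k \right)} = -5 + 2 k^{2}$ ($s{\left(k \right)} = \left(k^{2} + k^{2}\right) - 5 = 2 k^{2} - 5 = -5 + 2 k^{2}$)
$a \left(-90\right) t{\left(-2 \right)} \left(-2\right) s{\left(-1 \right)} = \left(-50\right) \left(-90\right) \left(21 - 3 \left(-2\right)^{2}\right) \left(-2\right) \left(-5 + 2 \left(-1\right)^{2}\right) = 4500 \left(21 - 12\right) \left(-2\right) \left(-5 + 2 \cdot 1\right) = 4500 \left(21 - 12\right) \left(-2\right) \left(-5 + 2\right) = 4500 \cdot 9 \left(-2\right) \left(-3\right) = 4500 \left(\left(-18\right) \left(-3\right)\right) = 4500 \cdot 54 = 243000$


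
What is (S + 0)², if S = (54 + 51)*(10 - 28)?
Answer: 3572100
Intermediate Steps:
S = -1890 (S = 105*(-18) = -1890)
(S + 0)² = (-1890 + 0)² = (-1890)² = 3572100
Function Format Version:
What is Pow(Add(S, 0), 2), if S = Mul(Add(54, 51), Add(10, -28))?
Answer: 3572100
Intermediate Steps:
S = -1890 (S = Mul(105, -18) = -1890)
Pow(Add(S, 0), 2) = Pow(Add(-1890, 0), 2) = Pow(-1890, 2) = 3572100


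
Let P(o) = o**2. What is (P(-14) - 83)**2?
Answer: 12769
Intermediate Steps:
(P(-14) - 83)**2 = ((-14)**2 - 83)**2 = (196 - 83)**2 = 113**2 = 12769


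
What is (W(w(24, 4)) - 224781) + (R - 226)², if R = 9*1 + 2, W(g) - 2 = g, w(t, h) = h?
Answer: -178550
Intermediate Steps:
W(g) = 2 + g
R = 11 (R = 9 + 2 = 11)
(W(w(24, 4)) - 224781) + (R - 226)² = ((2 + 4) - 224781) + (11 - 226)² = (6 - 224781) + (-215)² = -224775 + 46225 = -178550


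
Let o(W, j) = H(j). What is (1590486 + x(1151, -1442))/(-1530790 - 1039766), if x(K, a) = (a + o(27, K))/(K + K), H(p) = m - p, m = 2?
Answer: -3661296181/5917419912 ≈ -0.61873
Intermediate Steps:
H(p) = 2 - p
o(W, j) = 2 - j
x(K, a) = (2 + a - K)/(2*K) (x(K, a) = (a + (2 - K))/(K + K) = (2 + a - K)/((2*K)) = (2 + a - K)*(1/(2*K)) = (2 + a - K)/(2*K))
(1590486 + x(1151, -1442))/(-1530790 - 1039766) = (1590486 + (½)*(2 - 1442 - 1*1151)/1151)/(-1530790 - 1039766) = (1590486 + (½)*(1/1151)*(2 - 1442 - 1151))/(-2570556) = (1590486 + (½)*(1/1151)*(-2591))*(-1/2570556) = (1590486 - 2591/2302)*(-1/2570556) = (3661296181/2302)*(-1/2570556) = -3661296181/5917419912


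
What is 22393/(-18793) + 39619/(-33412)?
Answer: -1492754783/627911716 ≈ -2.3773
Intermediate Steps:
22393/(-18793) + 39619/(-33412) = 22393*(-1/18793) + 39619*(-1/33412) = -22393/18793 - 39619/33412 = -1492754783/627911716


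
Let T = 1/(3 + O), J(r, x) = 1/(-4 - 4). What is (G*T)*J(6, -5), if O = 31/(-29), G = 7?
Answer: -29/64 ≈ -0.45313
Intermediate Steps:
O = -31/29 (O = 31*(-1/29) = -31/29 ≈ -1.0690)
J(r, x) = -⅛ (J(r, x) = 1/(-8) = -⅛)
T = 29/56 (T = 1/(3 - 31/29) = 1/(56/29) = 29/56 ≈ 0.51786)
(G*T)*J(6, -5) = (7*(29/56))*(-⅛) = (29/8)*(-⅛) = -29/64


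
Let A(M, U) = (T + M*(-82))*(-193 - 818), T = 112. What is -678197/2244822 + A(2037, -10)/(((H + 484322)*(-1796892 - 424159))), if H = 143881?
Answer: -45078446260701965/149149276919859246 ≈ -0.30224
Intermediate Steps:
A(M, U) = -113232 + 82902*M (A(M, U) = (112 + M*(-82))*(-193 - 818) = (112 - 82*M)*(-1011) = -113232 + 82902*M)
-678197/2244822 + A(2037, -10)/(((H + 484322)*(-1796892 - 424159))) = -678197/2244822 + (-113232 + 82902*2037)/(((143881 + 484322)*(-1796892 - 424159))) = -678197*1/2244822 + (-113232 + 168871374)/((628203*(-2221051))) = -678197/2244822 + 168758142/(-1395270901353) = -678197/2244822 + 168758142*(-1/1395270901353) = -678197/2244822 - 8036102/66441471493 = -45078446260701965/149149276919859246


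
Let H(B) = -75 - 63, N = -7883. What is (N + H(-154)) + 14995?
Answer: 6974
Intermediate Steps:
H(B) = -138
(N + H(-154)) + 14995 = (-7883 - 138) + 14995 = -8021 + 14995 = 6974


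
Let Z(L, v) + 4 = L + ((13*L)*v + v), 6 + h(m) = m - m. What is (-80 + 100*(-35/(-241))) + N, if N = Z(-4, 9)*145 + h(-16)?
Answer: -16336541/241 ≈ -67787.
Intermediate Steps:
h(m) = -6 (h(m) = -6 + (m - m) = -6 + 0 = -6)
Z(L, v) = -4 + L + v + 13*L*v (Z(L, v) = -4 + (L + ((13*L)*v + v)) = -4 + (L + (13*L*v + v)) = -4 + (L + (v + 13*L*v)) = -4 + (L + v + 13*L*v) = -4 + L + v + 13*L*v)
N = -67721 (N = (-4 - 4 + 9 + 13*(-4)*9)*145 - 6 = (-4 - 4 + 9 - 468)*145 - 6 = -467*145 - 6 = -67715 - 6 = -67721)
(-80 + 100*(-35/(-241))) + N = (-80 + 100*(-35/(-241))) - 67721 = (-80 + 100*(-35*(-1/241))) - 67721 = (-80 + 100*(35/241)) - 67721 = (-80 + 3500/241) - 67721 = -15780/241 - 67721 = -16336541/241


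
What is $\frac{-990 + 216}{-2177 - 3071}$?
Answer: $\frac{387}{2624} \approx 0.14748$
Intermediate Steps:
$\frac{-990 + 216}{-2177 - 3071} = - \frac{774}{-5248} = \left(-774\right) \left(- \frac{1}{5248}\right) = \frac{387}{2624}$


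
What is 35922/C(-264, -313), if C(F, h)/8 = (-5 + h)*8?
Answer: -5987/3392 ≈ -1.7650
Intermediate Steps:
C(F, h) = -320 + 64*h (C(F, h) = 8*((-5 + h)*8) = 8*(-40 + 8*h) = -320 + 64*h)
35922/C(-264, -313) = 35922/(-320 + 64*(-313)) = 35922/(-320 - 20032) = 35922/(-20352) = 35922*(-1/20352) = -5987/3392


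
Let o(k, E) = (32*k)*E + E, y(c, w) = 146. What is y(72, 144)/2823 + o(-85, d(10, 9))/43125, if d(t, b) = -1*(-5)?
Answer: -712943/2705375 ≈ -0.26353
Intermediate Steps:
d(t, b) = 5
o(k, E) = E + 32*E*k (o(k, E) = 32*E*k + E = E + 32*E*k)
y(72, 144)/2823 + o(-85, d(10, 9))/43125 = 146/2823 + (5*(1 + 32*(-85)))/43125 = 146*(1/2823) + (5*(1 - 2720))*(1/43125) = 146/2823 + (5*(-2719))*(1/43125) = 146/2823 - 13595*1/43125 = 146/2823 - 2719/8625 = -712943/2705375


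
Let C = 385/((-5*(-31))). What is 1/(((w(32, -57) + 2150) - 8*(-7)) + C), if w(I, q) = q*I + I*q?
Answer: -31/44625 ≈ -0.00069468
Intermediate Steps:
w(I, q) = 2*I*q (w(I, q) = I*q + I*q = 2*I*q)
C = 77/31 (C = 385/155 = 385*(1/155) = 77/31 ≈ 2.4839)
1/(((w(32, -57) + 2150) - 8*(-7)) + C) = 1/(((2*32*(-57) + 2150) - 8*(-7)) + 77/31) = 1/(((-3648 + 2150) + 56) + 77/31) = 1/((-1498 + 56) + 77/31) = 1/(-1442 + 77/31) = 1/(-44625/31) = -31/44625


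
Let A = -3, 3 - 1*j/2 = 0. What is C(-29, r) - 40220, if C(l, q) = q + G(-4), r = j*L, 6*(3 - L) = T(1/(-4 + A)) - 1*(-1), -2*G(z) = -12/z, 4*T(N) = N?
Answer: -1125725/28 ≈ -40204.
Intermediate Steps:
j = 6 (j = 6 - 2*0 = 6 + 0 = 6)
T(N) = N/4
G(z) = 6/z (G(z) = -(-6)/z = 6/z)
L = 159/56 (L = 3 - (1/(4*(-4 - 3)) - 1*(-1))/6 = 3 - ((¼)/(-7) + 1)/6 = 3 - ((¼)*(-⅐) + 1)/6 = 3 - (-1/28 + 1)/6 = 3 - ⅙*27/28 = 3 - 9/56 = 159/56 ≈ 2.8393)
r = 477/28 (r = 6*(159/56) = 477/28 ≈ 17.036)
C(l, q) = -3/2 + q (C(l, q) = q + 6/(-4) = q + 6*(-¼) = q - 3/2 = -3/2 + q)
C(-29, r) - 40220 = (-3/2 + 477/28) - 40220 = 435/28 - 40220 = -1125725/28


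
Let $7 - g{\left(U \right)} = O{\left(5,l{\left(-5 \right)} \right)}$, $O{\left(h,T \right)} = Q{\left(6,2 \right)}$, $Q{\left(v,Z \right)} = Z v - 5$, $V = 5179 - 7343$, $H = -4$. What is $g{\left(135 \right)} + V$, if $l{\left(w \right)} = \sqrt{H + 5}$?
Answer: $-2164$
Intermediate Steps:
$V = -2164$ ($V = 5179 - 7343 = -2164$)
$Q{\left(v,Z \right)} = -5 + Z v$
$l{\left(w \right)} = 1$ ($l{\left(w \right)} = \sqrt{-4 + 5} = \sqrt{1} = 1$)
$O{\left(h,T \right)} = 7$ ($O{\left(h,T \right)} = -5 + 2 \cdot 6 = -5 + 12 = 7$)
$g{\left(U \right)} = 0$ ($g{\left(U \right)} = 7 - 7 = 0$)
$g{\left(135 \right)} + V = 0 - 2164 = -2164$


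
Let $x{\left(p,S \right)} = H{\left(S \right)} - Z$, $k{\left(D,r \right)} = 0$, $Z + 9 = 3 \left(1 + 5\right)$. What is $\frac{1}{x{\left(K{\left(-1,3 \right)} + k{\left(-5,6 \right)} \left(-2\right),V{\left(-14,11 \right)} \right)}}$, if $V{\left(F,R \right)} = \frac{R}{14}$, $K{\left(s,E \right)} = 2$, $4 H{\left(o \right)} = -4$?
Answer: $- \frac{1}{10} \approx -0.1$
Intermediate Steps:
$H{\left(o \right)} = -1$ ($H{\left(o \right)} = \frac{1}{4} \left(-4\right) = -1$)
$Z = 9$ ($Z = -9 + 3 \left(1 + 5\right) = -9 + 3 \cdot 6 = -9 + 18 = 9$)
$V{\left(F,R \right)} = \frac{R}{14}$ ($V{\left(F,R \right)} = R \frac{1}{14} = \frac{R}{14}$)
$x{\left(p,S \right)} = -10$ ($x{\left(p,S \right)} = -1 - 9 = -10$)
$\frac{1}{x{\left(K{\left(-1,3 \right)} + k{\left(-5,6 \right)} \left(-2\right),V{\left(-14,11 \right)} \right)}} = \frac{1}{-10} = - \frac{1}{10}$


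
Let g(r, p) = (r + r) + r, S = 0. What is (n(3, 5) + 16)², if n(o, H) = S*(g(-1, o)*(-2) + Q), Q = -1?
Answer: 256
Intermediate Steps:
g(r, p) = 3*r (g(r, p) = 2*r + r = 3*r)
n(o, H) = 0 (n(o, H) = 0*((3*(-1))*(-2) - 1) = 0*(-3*(-2) - 1) = 0*(6 - 1) = 0*5 = 0)
(n(3, 5) + 16)² = (0 + 16)² = 16² = 256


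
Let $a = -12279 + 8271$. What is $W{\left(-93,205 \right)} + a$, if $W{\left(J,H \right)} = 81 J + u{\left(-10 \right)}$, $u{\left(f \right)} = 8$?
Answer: $-11533$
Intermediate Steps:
$a = -4008$
$W{\left(J,H \right)} = 8 + 81 J$ ($W{\left(J,H \right)} = 81 J + 8 = 8 + 81 J$)
$W{\left(-93,205 \right)} + a = \left(8 + 81 \left(-93\right)\right) - 4008 = \left(8 - 7533\right) - 4008 = -7525 - 4008 = -11533$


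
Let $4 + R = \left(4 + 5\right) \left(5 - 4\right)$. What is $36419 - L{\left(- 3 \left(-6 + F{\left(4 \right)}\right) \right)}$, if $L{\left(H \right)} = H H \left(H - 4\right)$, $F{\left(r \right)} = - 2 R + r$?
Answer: $-5053$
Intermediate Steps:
$R = 5$ ($R = -4 + \left(4 + 5\right) \left(5 - 4\right) = -4 + 9 \cdot 1 = -4 + 9 = 5$)
$F{\left(r \right)} = -10 + r$ ($F{\left(r \right)} = \left(-2\right) 5 + r = -10 + r$)
$L{\left(H \right)} = H^{2} \left(-4 + H\right)$
$36419 - L{\left(- 3 \left(-6 + F{\left(4 \right)}\right) \right)} = 36419 - \left(- 3 \left(-6 + \left(-10 + 4\right)\right)\right)^{2} \left(-4 - 3 \left(-6 + \left(-10 + 4\right)\right)\right) = 36419 - \left(- 3 \left(-6 - 6\right)\right)^{2} \left(-4 - 3 \left(-6 - 6\right)\right) = 36419 - \left(\left(-3\right) \left(-12\right)\right)^{2} \left(-4 - -36\right) = 36419 - 36^{2} \left(-4 + 36\right) = 36419 - 1296 \cdot 32 = 36419 - 41472 = -5053$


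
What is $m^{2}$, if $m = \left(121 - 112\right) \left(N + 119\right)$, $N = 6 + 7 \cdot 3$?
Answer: $1726596$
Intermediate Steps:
$N = 27$ ($N = 6 + 21 = 27$)
$m = 1314$ ($m = \left(121 - 112\right) \left(27 + 119\right) = 9 \cdot 146 = 1314$)
$m^{2} = 1314^{2} = 1726596$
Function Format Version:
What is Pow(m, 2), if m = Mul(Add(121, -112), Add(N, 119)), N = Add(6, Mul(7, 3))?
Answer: 1726596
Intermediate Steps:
N = 27 (N = Add(6, 21) = 27)
m = 1314 (m = Mul(Add(121, -112), Add(27, 119)) = Mul(9, 146) = 1314)
Pow(m, 2) = Pow(1314, 2) = 1726596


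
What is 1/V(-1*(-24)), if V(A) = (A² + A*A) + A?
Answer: 1/1176 ≈ 0.00085034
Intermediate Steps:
V(A) = A + 2*A² (V(A) = (A² + A²) + A = 2*A² + A = A + 2*A²)
1/V(-1*(-24)) = 1/((-1*(-24))*(1 + 2*(-1*(-24)))) = 1/(24*(1 + 2*24)) = 1/(24*(1 + 48)) = 1/(24*49) = 1/1176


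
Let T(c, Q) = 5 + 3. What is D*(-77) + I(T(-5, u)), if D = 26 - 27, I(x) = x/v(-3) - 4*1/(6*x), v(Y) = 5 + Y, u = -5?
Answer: 971/12 ≈ 80.917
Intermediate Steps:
T(c, Q) = 8
I(x) = x/2 - 2/(3*x) (I(x) = x/(5 - 3) - 4*1/(6*x) = x/2 - 2/(3*x))
D = -1
D*(-77) + I(T(-5, u)) = -1*(-77) + ((½)*8 - ⅔/8) = 77 + (4 - ⅔*⅛) = 77 + (4 - 1/12) = 77 + 47/12 = 971/12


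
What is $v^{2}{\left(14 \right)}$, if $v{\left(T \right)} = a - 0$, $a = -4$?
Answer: $16$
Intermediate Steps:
$v{\left(T \right)} = -4$ ($v{\left(T \right)} = -4 - 0 = -4 + 0 = -4$)
$v^{2}{\left(14 \right)} = \left(-4\right)^{2} = 16$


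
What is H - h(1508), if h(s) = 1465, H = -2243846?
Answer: -2245311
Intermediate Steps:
H - h(1508) = -2243846 - 1*1465 = -2243846 - 1465 = -2245311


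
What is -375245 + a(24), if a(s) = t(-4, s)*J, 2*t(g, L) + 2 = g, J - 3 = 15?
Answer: -375299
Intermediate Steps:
J = 18 (J = 3 + 15 = 18)
t(g, L) = -1 + g/2
a(s) = -54 (a(s) = (-1 + (1/2)*(-4))*18 = (-1 - 2)*18 = -3*18 = -54)
-375245 + a(24) = -375245 - 54 = -375299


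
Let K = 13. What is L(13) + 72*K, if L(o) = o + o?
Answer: 962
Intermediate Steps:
L(o) = 2*o
L(13) + 72*K = 2*13 + 72*13 = 26 + 936 = 962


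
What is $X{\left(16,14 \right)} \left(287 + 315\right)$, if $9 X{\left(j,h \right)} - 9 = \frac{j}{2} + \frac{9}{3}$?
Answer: $\frac{12040}{9} \approx 1337.8$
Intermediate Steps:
$X{\left(j,h \right)} = \frac{4}{3} + \frac{j}{18}$ ($X{\left(j,h \right)} = 1 + \frac{\frac{j}{2} + \frac{9}{3}}{9} = 1 + \frac{j \frac{1}{2} + 9 \cdot \frac{1}{3}}{9} = 1 + \frac{\frac{j}{2} + 3}{9} = 1 + \frac{3 + \frac{j}{2}}{9} = 1 + \left(\frac{1}{3} + \frac{j}{18}\right) = \frac{4}{3} + \frac{j}{18}$)
$X{\left(16,14 \right)} \left(287 + 315\right) = \left(\frac{4}{3} + \frac{1}{18} \cdot 16\right) \left(287 + 315\right) = \left(\frac{4}{3} + \frac{8}{9}\right) 602 = \frac{20}{9} \cdot 602 = \frac{12040}{9}$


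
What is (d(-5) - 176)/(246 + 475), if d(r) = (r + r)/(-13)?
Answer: -2278/9373 ≈ -0.24304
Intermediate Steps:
d(r) = -2*r/13 (d(r) = (2*r)*(-1/13) = -2*r/13)
(d(-5) - 176)/(246 + 475) = (-2/13*(-5) - 176)/(246 + 475) = (10/13 - 176)/721 = -2278/13*1/721 = -2278/9373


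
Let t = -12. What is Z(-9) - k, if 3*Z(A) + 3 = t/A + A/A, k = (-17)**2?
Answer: -2603/9 ≈ -289.22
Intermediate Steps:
k = 289
Z(A) = -2/3 - 4/A (Z(A) = -1 + (-12/A + A/A)/3 = -1 + (-12/A + 1)/3 = -1 + (1 - 12/A)/3 = -1 + (1/3 - 4/A) = -2/3 - 4/A)
Z(-9) - k = (-2/3 - 4/(-9)) - 1*289 = (-2/3 - 4*(-1/9)) - 289 = (-2/3 + 4/9) - 289 = -2/9 - 289 = -2603/9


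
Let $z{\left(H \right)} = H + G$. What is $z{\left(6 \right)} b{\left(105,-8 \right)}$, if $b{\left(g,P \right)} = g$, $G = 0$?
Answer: $630$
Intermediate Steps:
$z{\left(H \right)} = H$ ($z{\left(H \right)} = H + 0 = H$)
$z{\left(6 \right)} b{\left(105,-8 \right)} = 6 \cdot 105 = 630$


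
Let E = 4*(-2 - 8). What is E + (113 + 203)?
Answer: 276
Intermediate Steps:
E = -40 (E = 4*(-10) = -40)
E + (113 + 203) = -40 + (113 + 203) = -40 + 316 = 276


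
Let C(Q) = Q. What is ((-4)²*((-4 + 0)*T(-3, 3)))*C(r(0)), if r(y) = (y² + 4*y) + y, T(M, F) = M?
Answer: 0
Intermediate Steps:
r(y) = y² + 5*y
((-4)²*((-4 + 0)*T(-3, 3)))*C(r(0)) = ((-4)²*((-4 + 0)*(-3)))*(0*(5 + 0)) = (16*(-4*(-3)))*(0*5) = (16*12)*0 = 192*0 = 0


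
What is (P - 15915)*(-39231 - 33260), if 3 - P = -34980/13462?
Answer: 146467630554/127 ≈ 1.1533e+9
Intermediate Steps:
P = 711/127 (P = 3 - (-34980)/13462 = 3 - 1*(-330/127) = 3 + 330/127 = 711/127 ≈ 5.5984)
(P - 15915)*(-39231 - 33260) = (711/127 - 15915)*(-39231 - 33260) = -2020494/127*(-72491) = 146467630554/127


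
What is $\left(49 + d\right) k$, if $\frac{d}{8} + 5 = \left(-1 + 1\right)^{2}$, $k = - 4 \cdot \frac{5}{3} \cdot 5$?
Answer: $-300$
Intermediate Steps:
$k = - \frac{100}{3}$ ($k = - 4 \cdot 5 \cdot \frac{1}{3} \cdot 5 = \left(-4\right) \frac{5}{3} \cdot 5 = \left(- \frac{20}{3}\right) 5 = - \frac{100}{3} \approx -33.333$)
$d = -40$ ($d = -40 + 8 \left(-1 + 1\right)^{2} = -40 + 8 \cdot 0^{2} = -40 + 8 \cdot 0 = -40 + 0 = -40$)
$\left(49 + d\right) k = \left(49 - 40\right) \left(- \frac{100}{3}\right) = 9 \left(- \frac{100}{3}\right) = -300$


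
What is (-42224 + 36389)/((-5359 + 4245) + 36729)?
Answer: -1167/7123 ≈ -0.16384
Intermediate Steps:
(-42224 + 36389)/((-5359 + 4245) + 36729) = -5835/(-1114 + 36729) = -5835/35615 = -5835*1/35615 = -1167/7123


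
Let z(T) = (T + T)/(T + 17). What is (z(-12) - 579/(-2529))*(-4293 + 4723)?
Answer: -1656962/843 ≈ -1965.6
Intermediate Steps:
z(T) = 2*T/(17 + T) (z(T) = (2*T)/(17 + T) = 2*T/(17 + T))
(z(-12) - 579/(-2529))*(-4293 + 4723) = (2*(-12)/(17 - 12) - 579/(-2529))*(-4293 + 4723) = (2*(-12)/5 - 579*(-1/2529))*430 = (2*(-12)*(1/5) + 193/843)*430 = (-24/5 + 193/843)*430 = -19267/4215*430 = -1656962/843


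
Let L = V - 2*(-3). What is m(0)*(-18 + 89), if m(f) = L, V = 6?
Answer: 852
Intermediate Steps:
L = 12 (L = 6 - 2*(-3) = 6 - 1*(-6) = 6 + 6 = 12)
m(f) = 12
m(0)*(-18 + 89) = 12*(-18 + 89) = 12*71 = 852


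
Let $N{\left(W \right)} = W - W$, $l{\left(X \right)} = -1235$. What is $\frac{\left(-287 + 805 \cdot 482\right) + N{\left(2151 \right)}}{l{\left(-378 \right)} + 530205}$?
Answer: $\frac{387723}{528970} \approx 0.73298$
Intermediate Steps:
$N{\left(W \right)} = 0$
$\frac{\left(-287 + 805 \cdot 482\right) + N{\left(2151 \right)}}{l{\left(-378 \right)} + 530205} = \frac{\left(-287 + 805 \cdot 482\right) + 0}{-1235 + 530205} = \frac{\left(-287 + 388010\right) + 0}{528970} = \left(387723 + 0\right) \frac{1}{528970} = 387723 \cdot \frac{1}{528970} = \frac{387723}{528970}$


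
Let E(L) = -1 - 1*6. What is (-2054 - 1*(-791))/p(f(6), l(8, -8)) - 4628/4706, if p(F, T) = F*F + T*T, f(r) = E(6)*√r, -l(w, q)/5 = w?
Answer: -565735/342814 ≈ -1.6503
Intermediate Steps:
E(L) = -7 (E(L) = -1 - 6 = -7)
l(w, q) = -5*w
f(r) = -7*√r
p(F, T) = F² + T²
(-2054 - 1*(-791))/p(f(6), l(8, -8)) - 4628/4706 = (-2054 - 1*(-791))/((-7*√6)² + (-5*8)²) - 4628/4706 = (-2054 + 791)/(294 + (-40)²) - 4628*1/4706 = -1263/(294 + 1600) - 178/181 = -1263/1894 - 178/181 = -565735/342814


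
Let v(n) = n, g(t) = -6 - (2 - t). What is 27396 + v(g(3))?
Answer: 27391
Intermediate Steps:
g(t) = -8 + t (g(t) = -6 + (-2 + t) = -8 + t)
27396 + v(g(3)) = 27396 + (-8 + 3) = 27396 - 5 = 27391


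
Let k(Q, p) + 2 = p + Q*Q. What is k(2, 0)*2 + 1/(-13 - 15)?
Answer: 111/28 ≈ 3.9643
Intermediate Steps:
k(Q, p) = -2 + p + Q**2 (k(Q, p) = -2 + (p + Q*Q) = -2 + (p + Q**2) = -2 + p + Q**2)
k(2, 0)*2 + 1/(-13 - 15) = (-2 + 0 + 2**2)*2 + 1/(-13 - 15) = (-2 + 0 + 4)*2 + 1/(-28) = 2*2 - 1/28 = 4 - 1/28 = 111/28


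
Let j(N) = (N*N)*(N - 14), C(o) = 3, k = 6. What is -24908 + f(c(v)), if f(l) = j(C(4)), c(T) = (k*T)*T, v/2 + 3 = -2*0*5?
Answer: -25007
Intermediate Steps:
v = -6 (v = -6 + 2*(-2*0*5) = -6 + 2*(0*5) = -6 + 2*0 = -6 + 0 = -6)
c(T) = 6*T² (c(T) = (6*T)*T = 6*T²)
j(N) = N²*(-14 + N)
f(l) = -99 (f(l) = 3²*(-14 + 3) = 9*(-11) = -99)
-24908 + f(c(v)) = -24908 - 99 = -25007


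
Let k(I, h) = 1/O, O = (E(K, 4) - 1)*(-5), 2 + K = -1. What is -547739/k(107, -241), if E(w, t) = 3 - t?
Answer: -5477390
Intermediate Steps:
K = -3 (K = -2 - 1 = -3)
O = 10 (O = ((3 - 1*4) - 1)*(-5) = ((3 - 4) - 1)*(-5) = (-1 - 1)*(-5) = -2*(-5) = 10)
k(I, h) = 1/10
-547739/k(107, -241) = -547739/1/10 = -547739*10 = -5477390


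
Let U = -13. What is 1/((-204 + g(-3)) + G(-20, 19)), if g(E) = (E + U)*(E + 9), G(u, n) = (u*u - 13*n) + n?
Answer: -1/128 ≈ -0.0078125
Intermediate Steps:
G(u, n) = u² - 12*n (G(u, n) = (u² - 13*n) + n = u² - 12*n)
g(E) = (-13 + E)*(9 + E) (g(E) = (E - 13)*(E + 9) = (-13 + E)*(9 + E))
1/((-204 + g(-3)) + G(-20, 19)) = 1/((-204 + (-117 + (-3)² - 4*(-3))) + ((-20)² - 12*19)) = 1/((-204 + (-117 + 9 + 12)) + (400 - 228)) = 1/((-204 - 96) + 172) = 1/(-300 + 172) = 1/(-128) = -1/128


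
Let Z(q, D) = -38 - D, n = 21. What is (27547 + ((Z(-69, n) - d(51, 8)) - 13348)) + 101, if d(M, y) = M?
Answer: 14190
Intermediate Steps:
(27547 + ((Z(-69, n) - d(51, 8)) - 13348)) + 101 = (27547 + (((-38 - 1*21) - 1*51) - 13348)) + 101 = (27547 + (((-38 - 21) - 51) - 13348)) + 101 = (27547 + ((-59 - 51) - 13348)) + 101 = (27547 + (-110 - 13348)) + 101 = (27547 - 13458) + 101 = 14089 + 101 = 14190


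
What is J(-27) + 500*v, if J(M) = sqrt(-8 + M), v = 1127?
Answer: 563500 + I*sqrt(35) ≈ 5.635e+5 + 5.9161*I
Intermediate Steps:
J(-27) + 500*v = sqrt(-8 - 27) + 500*1127 = sqrt(-35) + 563500 = I*sqrt(35) + 563500 = 563500 + I*sqrt(35)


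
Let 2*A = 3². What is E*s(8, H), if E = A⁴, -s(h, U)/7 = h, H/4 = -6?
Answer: -45927/2 ≈ -22964.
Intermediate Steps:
H = -24 (H = 4*(-6) = -24)
A = 9/2 (A = (½)*3² = (½)*9 = 9/2 ≈ 4.5000)
s(h, U) = -7*h
E = 6561/16 (E = (9/2)⁴ = 6561/16 ≈ 410.06)
E*s(8, H) = 6561*(-7*8)/16 = (6561/16)*(-56) = -45927/2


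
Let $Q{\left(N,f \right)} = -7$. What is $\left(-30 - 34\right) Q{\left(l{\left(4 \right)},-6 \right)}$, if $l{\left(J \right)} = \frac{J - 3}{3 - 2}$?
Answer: $448$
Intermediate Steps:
$l{\left(J \right)} = -3 + J$ ($l{\left(J \right)} = \frac{-3 + J}{1} = \left(-3 + J\right) 1 = -3 + J$)
$\left(-30 - 34\right) Q{\left(l{\left(4 \right)},-6 \right)} = \left(-30 - 34\right) \left(-7\right) = \left(-64\right) \left(-7\right) = 448$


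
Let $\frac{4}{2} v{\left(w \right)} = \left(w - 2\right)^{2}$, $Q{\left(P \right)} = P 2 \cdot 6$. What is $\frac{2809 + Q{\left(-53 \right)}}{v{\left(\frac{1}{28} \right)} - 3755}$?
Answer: $- \frac{3407264}{5884815} \approx -0.57899$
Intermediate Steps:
$Q{\left(P \right)} = 12 P$ ($Q{\left(P \right)} = 2 P 6 = 12 P$)
$v{\left(w \right)} = \frac{\left(-2 + w\right)^{2}}{2}$ ($v{\left(w \right)} = \frac{\left(w - 2\right)^{2}}{2} = \frac{\left(-2 + w\right)^{2}}{2}$)
$\frac{2809 + Q{\left(-53 \right)}}{v{\left(\frac{1}{28} \right)} - 3755} = \frac{2809 + 12 \left(-53\right)}{\frac{\left(-2 + \frac{1}{28}\right)^{2}}{2} - 3755} = \frac{2809 - 636}{\frac{\left(-2 + \frac{1}{28}\right)^{2}}{2} - 3755} = \frac{2173}{\frac{\left(- \frac{55}{28}\right)^{2}}{2} - 3755} = \frac{2173}{\frac{1}{2} \cdot \frac{3025}{784} - 3755} = \frac{2173}{\frac{3025}{1568} - 3755} = \frac{2173}{- \frac{5884815}{1568}} = 2173 \left(- \frac{1568}{5884815}\right) = - \frac{3407264}{5884815}$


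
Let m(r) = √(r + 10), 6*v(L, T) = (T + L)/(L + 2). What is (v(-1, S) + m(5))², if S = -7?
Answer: 151/9 - 8*√15/3 ≈ 6.4498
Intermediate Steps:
v(L, T) = (L + T)/(6*(2 + L)) (v(L, T) = ((T + L)/(L + 2))/6 = ((L + T)/(2 + L))/6 = (L + T)/(6*(2 + L)))
m(r) = √(10 + r)
(v(-1, S) + m(5))² = ((-1 - 7)/(6*(2 - 1)) + √(10 + 5))² = ((⅙)*(-8)/1 + √15)² = ((⅙)*1*(-8) + √15)² = (-4/3 + √15)²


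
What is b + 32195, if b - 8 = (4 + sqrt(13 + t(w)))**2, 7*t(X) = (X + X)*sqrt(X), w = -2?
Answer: 32203 + (28 + sqrt(7)*sqrt(91 - 4*I*sqrt(2)))**2/49 ≈ 32261.0 - 1.7042*I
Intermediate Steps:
t(X) = 2*X**(3/2)/7 (t(X) = ((X + X)*sqrt(X))/7 = ((2*X)*sqrt(X))/7 = (2*X**(3/2))/7 = 2*X**(3/2)/7)
b = 8 + (4 + sqrt(13 - 4*I*sqrt(2)/7))**2 (b = 8 + (4 + sqrt(13 + 2*(-2)**(3/2)/7))**2 = 8 + (4 + sqrt(13 + 2*(-2*I*sqrt(2))/7))**2 = 8 + (4 + sqrt(13 - 4*I*sqrt(2)/7))**2 ≈ 65.858 - 1.7042*I)
b + 32195 = (8 + (28 + sqrt(7)*sqrt(91 - 4*I*sqrt(2)))**2/49) + 32195 = 32203 + (28 + sqrt(7)*sqrt(91 - 4*I*sqrt(2)))**2/49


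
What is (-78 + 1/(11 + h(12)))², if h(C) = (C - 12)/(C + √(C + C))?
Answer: 734449/121 ≈ 6069.8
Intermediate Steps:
h(C) = (-12 + C)/(C + √2*√C) (h(C) = (-12 + C)/(C + √(2*C)) = (-12 + C)/(C + √2*√C))
(-78 + 1/(11 + h(12)))² = (-78 + 1/(11 + (-12 + 12)/(12 + √2*√12)))² = (-78 + 1/(11 + 0/(12 + √2*(2*√3))))² = (-78 + 1/(11 + 0/(12 + 2*√6)))² = (-78 + 1/(11 + 0))² = (-78 + 1/11)² = (-857/11)² = 734449/121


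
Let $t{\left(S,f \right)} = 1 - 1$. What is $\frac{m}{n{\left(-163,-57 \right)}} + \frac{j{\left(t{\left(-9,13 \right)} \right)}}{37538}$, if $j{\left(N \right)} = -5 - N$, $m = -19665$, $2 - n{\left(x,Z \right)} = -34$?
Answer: $- \frac{41010275}{75076} \approx -546.25$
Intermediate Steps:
$t{\left(S,f \right)} = 0$
$n{\left(x,Z \right)} = 36$ ($n{\left(x,Z \right)} = 2 - -34 = 2 + 34 = 36$)
$\frac{m}{n{\left(-163,-57 \right)}} + \frac{j{\left(t{\left(-9,13 \right)} \right)}}{37538} = - \frac{19665}{36} + \frac{-5 - 0}{37538} = \left(-19665\right) \frac{1}{36} + \left(-5 + 0\right) \frac{1}{37538} = - \frac{2185}{4} - \frac{5}{37538} = - \frac{41010275}{75076}$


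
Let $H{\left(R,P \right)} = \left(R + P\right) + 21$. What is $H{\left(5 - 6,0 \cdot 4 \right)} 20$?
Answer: $400$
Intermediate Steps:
$H{\left(R,P \right)} = 21 + P + R$ ($H{\left(R,P \right)} = \left(P + R\right) + 21 = 21 + P + R$)
$H{\left(5 - 6,0 \cdot 4 \right)} 20 = \left(21 + 0 \cdot 4 + \left(5 - 6\right)\right) 20 = \left(21 + 0 + \left(5 - 6\right)\right) 20 = \left(21 + 0 - 1\right) 20 = 20 \cdot 20 = 400$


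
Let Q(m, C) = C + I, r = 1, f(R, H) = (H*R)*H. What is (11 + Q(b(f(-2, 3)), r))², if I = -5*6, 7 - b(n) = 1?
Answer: 324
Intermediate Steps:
f(R, H) = R*H²
b(n) = 6 (b(n) = 7 - 1*1 = 7 - 1 = 6)
I = -30
Q(m, C) = -30 + C (Q(m, C) = C - 30 = -30 + C)
(11 + Q(b(f(-2, 3)), r))² = (11 + (-30 + 1))² = (11 - 29)² = (-18)² = 324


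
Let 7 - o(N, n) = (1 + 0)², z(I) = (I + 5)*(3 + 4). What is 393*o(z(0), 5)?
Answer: 2358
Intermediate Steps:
z(I) = 35 + 7*I (z(I) = (5 + I)*7 = 35 + 7*I)
o(N, n) = 6 (o(N, n) = 7 - (1 + 0)² = 7 - 1*1² = 7 - 1*1 = 7 - 1 = 6)
393*o(z(0), 5) = 393*6 = 2358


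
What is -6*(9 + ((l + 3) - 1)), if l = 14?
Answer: -150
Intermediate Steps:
-6*(9 + ((l + 3) - 1)) = -6*(9 + ((14 + 3) - 1)) = -6*(9 + (17 - 1)) = -6*(9 + 16) = -6*25 = -150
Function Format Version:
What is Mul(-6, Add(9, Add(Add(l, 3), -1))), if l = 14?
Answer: -150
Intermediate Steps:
Mul(-6, Add(9, Add(Add(l, 3), -1))) = Mul(-6, Add(9, Add(Add(14, 3), -1))) = Mul(-6, Add(9, Add(17, -1))) = Mul(-6, Add(9, 16)) = Mul(-6, 25) = -150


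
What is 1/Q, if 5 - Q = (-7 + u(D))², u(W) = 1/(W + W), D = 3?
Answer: -36/1501 ≈ -0.023984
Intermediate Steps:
u(W) = 1/(2*W)
Q = -1501/36 (Q = 5 - (-7 + (½)/3)² = 5 - (-7 + (½)*(⅓))² = 5 - (-7 + ⅙)² = 5 - (-41/6)² = 5 - 1*1681/36 = 5 - 1681/36 = -1501/36 ≈ -41.694)
1/Q = 1/(-1501/36) = -36/1501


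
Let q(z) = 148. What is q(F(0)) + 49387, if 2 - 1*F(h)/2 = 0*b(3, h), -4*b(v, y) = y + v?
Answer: 49535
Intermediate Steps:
b(v, y) = -v/4 - y/4 (b(v, y) = -(y + v)/4 = -(v + y)/4 = -v/4 - y/4)
F(h) = 4 (F(h) = 4 - 0*(-1/4*3 - h/4) = 4 - 0*(-3/4 - h/4) = 4 - 2*0 = 4 + 0 = 4)
q(F(0)) + 49387 = 148 + 49387 = 49535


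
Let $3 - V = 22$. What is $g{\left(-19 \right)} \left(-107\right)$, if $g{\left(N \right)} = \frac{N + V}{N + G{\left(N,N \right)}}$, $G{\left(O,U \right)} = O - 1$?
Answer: $- \frac{4066}{39} \approx -104.26$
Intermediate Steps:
$G{\left(O,U \right)} = -1 + O$
$V = -19$ ($V = 3 - 22 = -19$)
$g{\left(N \right)} = \frac{-19 + N}{-1 + 2 N}$ ($g{\left(N \right)} = \frac{N - 19}{N + \left(-1 + N\right)} = \frac{-19 + N}{-1 + 2 N}$)
$g{\left(-19 \right)} \left(-107\right) = \frac{-19 - 19}{-1 + 2 \left(-19\right)} \left(-107\right) = \frac{1}{-1 - 38} \left(-38\right) \left(-107\right) = \frac{1}{-39} \left(-38\right) \left(-107\right) = \left(- \frac{1}{39}\right) \left(-38\right) \left(-107\right) = \frac{38}{39} \left(-107\right) = - \frac{4066}{39}$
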